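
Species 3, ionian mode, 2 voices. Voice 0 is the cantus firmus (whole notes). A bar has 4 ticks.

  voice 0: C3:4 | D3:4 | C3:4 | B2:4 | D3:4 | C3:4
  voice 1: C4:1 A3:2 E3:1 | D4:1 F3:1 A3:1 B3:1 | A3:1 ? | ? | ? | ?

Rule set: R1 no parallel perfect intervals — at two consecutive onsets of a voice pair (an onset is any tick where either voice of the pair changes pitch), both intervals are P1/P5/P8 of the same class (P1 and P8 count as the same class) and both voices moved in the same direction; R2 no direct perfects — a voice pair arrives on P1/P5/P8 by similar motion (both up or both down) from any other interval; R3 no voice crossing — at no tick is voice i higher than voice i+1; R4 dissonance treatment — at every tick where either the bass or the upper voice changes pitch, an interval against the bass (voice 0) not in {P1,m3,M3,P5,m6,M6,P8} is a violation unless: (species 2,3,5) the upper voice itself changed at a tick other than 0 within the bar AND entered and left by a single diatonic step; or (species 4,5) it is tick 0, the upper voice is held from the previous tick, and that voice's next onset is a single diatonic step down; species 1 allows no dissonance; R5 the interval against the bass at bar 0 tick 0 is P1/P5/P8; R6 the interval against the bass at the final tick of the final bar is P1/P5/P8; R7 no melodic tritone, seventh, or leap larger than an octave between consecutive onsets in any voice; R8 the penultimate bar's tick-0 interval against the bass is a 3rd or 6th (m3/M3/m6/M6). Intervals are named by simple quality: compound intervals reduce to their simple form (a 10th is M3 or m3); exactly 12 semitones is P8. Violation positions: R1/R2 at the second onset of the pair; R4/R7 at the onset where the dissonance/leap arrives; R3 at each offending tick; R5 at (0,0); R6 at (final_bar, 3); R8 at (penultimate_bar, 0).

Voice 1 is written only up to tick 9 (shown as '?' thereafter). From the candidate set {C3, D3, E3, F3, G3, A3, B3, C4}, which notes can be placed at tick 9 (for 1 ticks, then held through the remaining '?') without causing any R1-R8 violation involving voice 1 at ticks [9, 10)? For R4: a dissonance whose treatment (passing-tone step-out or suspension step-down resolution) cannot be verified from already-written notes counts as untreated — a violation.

C3: legal
D3: violates R4
E3: legal
F3: violates R4
G3: legal
A3: legal
B3: violates R4
C4: legal

{A3, C3, C4, E3, G3}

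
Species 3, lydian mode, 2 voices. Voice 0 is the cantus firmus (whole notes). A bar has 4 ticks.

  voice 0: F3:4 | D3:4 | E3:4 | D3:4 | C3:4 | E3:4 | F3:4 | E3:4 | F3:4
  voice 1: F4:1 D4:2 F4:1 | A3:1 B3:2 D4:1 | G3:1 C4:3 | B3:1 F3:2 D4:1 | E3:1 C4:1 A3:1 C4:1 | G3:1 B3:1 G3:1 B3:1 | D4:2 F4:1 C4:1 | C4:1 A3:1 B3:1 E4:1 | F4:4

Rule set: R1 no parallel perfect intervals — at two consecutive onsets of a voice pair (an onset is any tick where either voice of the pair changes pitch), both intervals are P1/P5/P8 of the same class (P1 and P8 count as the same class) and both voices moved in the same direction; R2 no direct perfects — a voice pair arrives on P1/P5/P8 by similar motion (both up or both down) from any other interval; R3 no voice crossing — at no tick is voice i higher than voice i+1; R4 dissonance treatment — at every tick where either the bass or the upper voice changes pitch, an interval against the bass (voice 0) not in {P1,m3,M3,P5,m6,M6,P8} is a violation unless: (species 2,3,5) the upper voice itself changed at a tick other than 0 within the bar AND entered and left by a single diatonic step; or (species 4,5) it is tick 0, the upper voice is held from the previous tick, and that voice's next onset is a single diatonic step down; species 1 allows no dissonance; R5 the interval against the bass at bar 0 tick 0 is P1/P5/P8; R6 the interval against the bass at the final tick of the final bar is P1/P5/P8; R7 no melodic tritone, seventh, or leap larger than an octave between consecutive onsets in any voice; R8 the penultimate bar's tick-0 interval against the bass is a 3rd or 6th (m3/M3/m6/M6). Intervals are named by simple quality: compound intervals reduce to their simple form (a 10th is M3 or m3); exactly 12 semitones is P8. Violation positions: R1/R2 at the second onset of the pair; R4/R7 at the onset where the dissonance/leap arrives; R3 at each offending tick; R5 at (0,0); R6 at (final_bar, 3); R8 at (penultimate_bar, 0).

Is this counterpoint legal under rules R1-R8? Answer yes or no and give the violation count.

No (5 violations)

bar 0: v0=F3 v1=F4 (P8)
bar 1: v0=D3 v1=A3 (P5)
bar 2: v0=E3 v1=G3 (m3)
bar 3: v0=D3 v1=B3 (M6)
bar 4: v0=C3 v1=E3 (M3)
bar 5: v0=E3 v1=G3 (m3)
bar 6: v0=F3 v1=D4 (M6)
bar 7: v0=E3 v1=C4 (m6)
bar 8: v0=F3 v1=F4 (P8)
  R2 @ bar1.0: F3/F4 P8 -> D3/A3 P5 similar
  R7 @ bar3.1: B3->F3 leap 6st
  R7 @ bar4.0: D4->E3 leap 10st
  R4 @ bar7.1: E3/A3 P4 untreated
  R1 @ bar8.0: E3/E4 P8 -> F3/F4 P8 similar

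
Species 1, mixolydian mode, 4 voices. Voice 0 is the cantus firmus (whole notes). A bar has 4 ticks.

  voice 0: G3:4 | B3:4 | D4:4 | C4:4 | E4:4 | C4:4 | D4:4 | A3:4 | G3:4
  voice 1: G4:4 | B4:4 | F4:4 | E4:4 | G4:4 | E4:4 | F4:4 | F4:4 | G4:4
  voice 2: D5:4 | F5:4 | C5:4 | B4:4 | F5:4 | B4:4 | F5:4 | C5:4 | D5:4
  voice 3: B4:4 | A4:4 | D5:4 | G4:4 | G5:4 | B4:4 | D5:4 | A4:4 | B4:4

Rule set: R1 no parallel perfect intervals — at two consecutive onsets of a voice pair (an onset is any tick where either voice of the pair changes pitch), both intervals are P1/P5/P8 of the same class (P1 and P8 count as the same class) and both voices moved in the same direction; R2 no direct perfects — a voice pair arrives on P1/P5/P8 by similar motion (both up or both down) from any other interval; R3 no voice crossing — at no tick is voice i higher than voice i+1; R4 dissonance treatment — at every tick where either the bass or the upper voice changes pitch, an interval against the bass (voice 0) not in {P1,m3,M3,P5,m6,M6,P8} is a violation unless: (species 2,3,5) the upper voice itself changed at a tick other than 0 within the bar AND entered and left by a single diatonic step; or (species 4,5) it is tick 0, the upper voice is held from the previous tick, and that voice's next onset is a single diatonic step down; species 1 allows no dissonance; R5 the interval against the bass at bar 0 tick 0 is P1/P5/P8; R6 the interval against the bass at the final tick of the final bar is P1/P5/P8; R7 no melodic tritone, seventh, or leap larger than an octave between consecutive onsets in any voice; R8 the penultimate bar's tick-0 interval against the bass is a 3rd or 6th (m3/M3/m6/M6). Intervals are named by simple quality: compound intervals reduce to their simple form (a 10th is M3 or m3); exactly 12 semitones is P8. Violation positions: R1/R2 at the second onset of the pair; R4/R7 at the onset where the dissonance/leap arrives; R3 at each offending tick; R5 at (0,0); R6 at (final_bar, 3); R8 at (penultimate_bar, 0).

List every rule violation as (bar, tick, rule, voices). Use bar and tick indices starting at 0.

bar 0: v0=G3 v1=G4 v2=D5 v3=B4 downbeat M3
bar 1: v0=B3 v1=B4 v2=F5 v3=A4 downbeat m7
bar 2: v0=D4 v1=F4 v2=C5 v3=D5 downbeat P8
bar 3: v0=C4 v1=E4 v2=B4 v3=G4 downbeat P5
bar 4: v0=E4 v1=G4 v2=F5 v3=G5 downbeat m3
bar 5: v0=C4 v1=E4 v2=B4 v3=B4 downbeat M7
bar 6: v0=D4 v1=F4 v2=F5 v3=D5 downbeat P8
bar 7: v0=A3 v1=F4 v2=C5 v3=A4 downbeat P8
bar 8: v0=G3 v1=G4 v2=D5 v3=B4 downbeat M3
  -> R3 @ bar 0 tick 0 v(2, 3): D5 above B4
  -> R5 @ bar 0 tick 0 v(0, 3): opens on M3
  -> R3 @ bar 0 tick 1 v(2, 3): D5 above B4
  -> R3 @ bar 0 tick 2 v(2, 3): D5 above B4
  -> R3 @ bar 0 tick 3 v(2, 3): D5 above B4
  -> R1 @ bar 1 tick 0 v(0, 1): G3/G4 P8 -> B3/B4 P8 similar
  -> R3 @ bar 1 tick 0 v(2, 3): F5 above A4
  -> R4 @ bar 1 tick 0 v(0, 2): B3/F5 TT untreated
  -> R4 @ bar 1 tick 0 v(0, 3): B3/A4 m7 untreated
  -> R3 @ bar 1 tick 1 v(2, 3): F5 above A4
  -> R3 @ bar 1 tick 2 v(2, 3): F5 above A4
  -> R3 @ bar 1 tick 3 v(2, 3): F5 above A4
  -> R2 @ bar 2 tick 0 v(0, 3): B3/A4 m7 -> D4/D5 P8 similar
  -> R2 @ bar 2 tick 0 v(1, 2): B4/F5 TT -> F4/C5 P5 similar
  -> R4 @ bar 2 tick 0 v(0, 2): D4/C5 m7 untreated
  -> R7 @ bar 2 tick 0 v(1,): B4->F4 leap 6st
  -> R1 @ bar 3 tick 0 v(1, 2): F4/C5 P5 -> E4/B4 P5 similar
  -> R2 @ bar 3 tick 0 v(0, 3): D4/D5 P8 -> C4/G4 P5 similar
  -> R3 @ bar 3 tick 0 v(2, 3): B4 above G4
  -> R4 @ bar 3 tick 0 v(0, 2): C4/B4 M7 untreated
  -> R3 @ bar 3 tick 1 v(2, 3): B4 above G4
  -> R3 @ bar 3 tick 2 v(2, 3): B4 above G4
  -> R3 @ bar 3 tick 3 v(2, 3): B4 above G4
  -> R2 @ bar 4 tick 0 v(1, 3): E4/G4 m3 -> G4/G5 P8 similar
  -> R4 @ bar 4 tick 0 v(0, 2): E4/F5 m2 untreated
  -> R7 @ bar 4 tick 0 v(2,): B4->F5 leap 6st
  -> R2 @ bar 5 tick 0 v(1, 2): G4/F5 m7 -> E4/B4 P5 similar
  -> R2 @ bar 5 tick 0 v(1, 3): G4/G5 P8 -> E4/B4 P5 similar
  -> R2 @ bar 5 tick 0 v(2, 3): F5/G5 M2 -> B4/B4 P1 similar
  -> R4 @ bar 5 tick 0 v(0, 2): C4/B4 M7 untreated
  -> R4 @ bar 5 tick 0 v(0, 3): C4/B4 M7 untreated
  -> R7 @ bar 5 tick 0 v(2,): F5->B4 leap 6st
  -> R2 @ bar 6 tick 0 v(0, 3): C4/B4 M7 -> D4/D5 P8 similar
  -> R2 @ bar 6 tick 0 v(1, 2): E4/B4 P5 -> F4/F5 P8 similar
  -> R3 @ bar 6 tick 0 v(2, 3): F5 above D5
  -> R7 @ bar 6 tick 0 v(2,): B4->F5 leap 6st
  -> R3 @ bar 6 tick 1 v(2, 3): F5 above D5
  -> R3 @ bar 6 tick 2 v(2, 3): F5 above D5
  -> R3 @ bar 6 tick 3 v(2, 3): F5 above D5
  -> R1 @ bar 7 tick 0 v(0, 3): D4/D5 P8 -> A3/A4 P8 similar
  -> R3 @ bar 7 tick 0 v(2, 3): C5 above A4
  -> R8 @ bar 7 tick 0 v(0, 3): penult P8 not 3rd/6th
  -> R3 @ bar 7 tick 1 v(2, 3): C5 above A4
  -> R3 @ bar 7 tick 2 v(2, 3): C5 above A4
  -> R3 @ bar 7 tick 3 v(2, 3): C5 above A4
  -> R1 @ bar 8 tick 0 v(1, 2): F4/C5 P5 -> G4/D5 P5 similar
  -> R3 @ bar 8 tick 0 v(2, 3): D5 above B4
  -> R3 @ bar 8 tick 1 v(2, 3): D5 above B4
  -> R3 @ bar 8 tick 2 v(2, 3): D5 above B4
  -> R3 @ bar 8 tick 3 v(2, 3): D5 above B4
  -> R6 @ bar 8 tick 3 v(0, 3): closes on M3

(0, 0, R3, (2, 3))
(0, 0, R5, (0, 3))
(0, 1, R3, (2, 3))
(0, 2, R3, (2, 3))
(0, 3, R3, (2, 3))
(1, 0, R1, (0, 1))
(1, 0, R3, (2, 3))
(1, 0, R4, (0, 2))
(1, 0, R4, (0, 3))
(1, 1, R3, (2, 3))
(1, 2, R3, (2, 3))
(1, 3, R3, (2, 3))
(2, 0, R2, (0, 3))
(2, 0, R2, (1, 2))
(2, 0, R4, (0, 2))
(2, 0, R7, (1,))
(3, 0, R1, (1, 2))
(3, 0, R2, (0, 3))
(3, 0, R3, (2, 3))
(3, 0, R4, (0, 2))
(3, 1, R3, (2, 3))
(3, 2, R3, (2, 3))
(3, 3, R3, (2, 3))
(4, 0, R2, (1, 3))
(4, 0, R4, (0, 2))
(4, 0, R7, (2,))
(5, 0, R2, (1, 2))
(5, 0, R2, (1, 3))
(5, 0, R2, (2, 3))
(5, 0, R4, (0, 2))
(5, 0, R4, (0, 3))
(5, 0, R7, (2,))
(6, 0, R2, (0, 3))
(6, 0, R2, (1, 2))
(6, 0, R3, (2, 3))
(6, 0, R7, (2,))
(6, 1, R3, (2, 3))
(6, 2, R3, (2, 3))
(6, 3, R3, (2, 3))
(7, 0, R1, (0, 3))
(7, 0, R3, (2, 3))
(7, 0, R8, (0, 3))
(7, 1, R3, (2, 3))
(7, 2, R3, (2, 3))
(7, 3, R3, (2, 3))
(8, 0, R1, (1, 2))
(8, 0, R3, (2, 3))
(8, 1, R3, (2, 3))
(8, 2, R3, (2, 3))
(8, 3, R3, (2, 3))
(8, 3, R6, (0, 3))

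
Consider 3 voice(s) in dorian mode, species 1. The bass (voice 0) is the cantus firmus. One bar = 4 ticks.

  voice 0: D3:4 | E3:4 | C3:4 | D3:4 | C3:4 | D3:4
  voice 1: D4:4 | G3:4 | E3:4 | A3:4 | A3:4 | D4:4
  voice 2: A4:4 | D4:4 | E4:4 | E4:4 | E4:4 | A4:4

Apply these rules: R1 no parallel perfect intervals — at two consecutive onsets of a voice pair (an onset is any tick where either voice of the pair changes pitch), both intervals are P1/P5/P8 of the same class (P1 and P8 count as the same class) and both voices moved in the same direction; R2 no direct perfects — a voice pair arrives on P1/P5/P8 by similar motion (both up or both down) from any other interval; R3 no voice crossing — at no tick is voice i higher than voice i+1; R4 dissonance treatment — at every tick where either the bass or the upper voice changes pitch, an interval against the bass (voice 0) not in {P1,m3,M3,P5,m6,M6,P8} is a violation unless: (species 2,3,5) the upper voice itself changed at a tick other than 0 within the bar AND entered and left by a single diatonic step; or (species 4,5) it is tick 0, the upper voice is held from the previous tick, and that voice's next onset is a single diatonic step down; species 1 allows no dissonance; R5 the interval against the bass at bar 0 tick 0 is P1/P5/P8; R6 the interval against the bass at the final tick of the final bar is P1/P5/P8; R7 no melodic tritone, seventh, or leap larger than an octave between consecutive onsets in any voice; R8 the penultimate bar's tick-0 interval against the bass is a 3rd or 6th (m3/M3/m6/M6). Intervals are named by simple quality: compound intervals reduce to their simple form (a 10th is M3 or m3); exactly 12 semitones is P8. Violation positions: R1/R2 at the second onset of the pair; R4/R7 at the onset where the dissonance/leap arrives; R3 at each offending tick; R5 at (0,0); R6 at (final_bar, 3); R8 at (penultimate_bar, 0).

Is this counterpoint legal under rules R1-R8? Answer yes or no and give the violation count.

No (7 violations)

bar 0: v0=D3 v1=D4 v2=A4 (P5)
bar 1: v0=E3 v1=G3 v2=D4 (m7)
bar 2: v0=C3 v1=E3 v2=E4 (M3)
bar 3: v0=D3 v1=A3 v2=E4 (M2)
bar 4: v0=C3 v1=A3 v2=E4 (M3)
bar 5: v0=D3 v1=D4 v2=A4 (P5)
  R1 @ bar1.0: D4/A4 P5 -> G3/D4 P5 similar
  R4 @ bar1.0: E3/D4 m7 untreated
  R2 @ bar3.0: C3/E3 M3 -> D3/A3 P5 similar
  R4 @ bar3.0: D3/E4 M2 untreated
  R1 @ bar5.0: A3/E4 P5 -> D4/A4 P5 similar
  R2 @ bar5.0: C3/A3 M6 -> D3/D4 P8 similar
  R2 @ bar5.0: C3/E4 M3 -> D3/A4 P5 similar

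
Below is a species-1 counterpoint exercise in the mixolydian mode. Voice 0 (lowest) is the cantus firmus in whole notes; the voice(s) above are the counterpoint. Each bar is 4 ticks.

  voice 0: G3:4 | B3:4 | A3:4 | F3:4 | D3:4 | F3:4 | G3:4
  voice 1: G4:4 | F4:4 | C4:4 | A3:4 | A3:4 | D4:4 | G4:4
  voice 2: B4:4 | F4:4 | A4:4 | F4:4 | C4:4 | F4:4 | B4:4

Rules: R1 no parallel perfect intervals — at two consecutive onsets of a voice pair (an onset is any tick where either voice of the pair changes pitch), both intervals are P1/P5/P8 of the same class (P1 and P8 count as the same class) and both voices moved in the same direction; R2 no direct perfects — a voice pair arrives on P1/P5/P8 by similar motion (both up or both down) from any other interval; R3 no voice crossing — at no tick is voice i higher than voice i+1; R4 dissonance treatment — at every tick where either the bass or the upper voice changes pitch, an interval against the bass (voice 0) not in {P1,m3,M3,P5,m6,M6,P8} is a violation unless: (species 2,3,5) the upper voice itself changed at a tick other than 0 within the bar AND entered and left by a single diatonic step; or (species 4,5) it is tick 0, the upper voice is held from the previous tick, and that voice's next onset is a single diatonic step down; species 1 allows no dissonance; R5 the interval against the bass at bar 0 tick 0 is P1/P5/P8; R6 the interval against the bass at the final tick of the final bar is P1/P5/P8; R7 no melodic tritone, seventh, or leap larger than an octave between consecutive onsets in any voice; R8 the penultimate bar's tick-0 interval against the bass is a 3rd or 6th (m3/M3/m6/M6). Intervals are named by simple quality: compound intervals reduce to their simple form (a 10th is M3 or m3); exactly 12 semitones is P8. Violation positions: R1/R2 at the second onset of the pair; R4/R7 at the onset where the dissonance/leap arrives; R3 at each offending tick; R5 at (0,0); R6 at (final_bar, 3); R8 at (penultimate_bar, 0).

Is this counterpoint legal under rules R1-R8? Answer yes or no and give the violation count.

bar 0: v0=G3 v1=G4 v2=B4 (M3)
bar 1: v0=B3 v1=F4 v2=F4 (TT)
bar 2: v0=A3 v1=C4 v2=A4 (P8)
bar 3: v0=F3 v1=A3 v2=F4 (P8)
bar 4: v0=D3 v1=A3 v2=C4 (m7)
bar 5: v0=F3 v1=D4 v2=F4 (P8)
bar 6: v0=G3 v1=G4 v2=B4 (M3)
  R5 @ bar0.0: opens on M3
  R2 @ bar1.0: G4/B4 M3 -> F4/F4 P1 similar
  R4 @ bar1.0: B3/F4 TT untreated
  R4 @ bar1.0: B3/F4 TT untreated
  R7 @ bar1.0: B4->F4 leap 6st
  R1 @ bar3.0: A3/A4 P8 -> F3/F4 P8 similar
  R4 @ bar4.0: D3/C4 m7 untreated
  R2 @ bar5.0: D3/C4 m7 -> F3/F4 P8 similar
  R8 @ bar5.0: penult P8 not 3rd/6th
  R2 @ bar6.0: F3/D4 M6 -> G3/G4 P8 similar
  R7 @ bar6.0: F4->B4 leap 6st
  R6 @ bar6.3: closes on M3

No (12 violations)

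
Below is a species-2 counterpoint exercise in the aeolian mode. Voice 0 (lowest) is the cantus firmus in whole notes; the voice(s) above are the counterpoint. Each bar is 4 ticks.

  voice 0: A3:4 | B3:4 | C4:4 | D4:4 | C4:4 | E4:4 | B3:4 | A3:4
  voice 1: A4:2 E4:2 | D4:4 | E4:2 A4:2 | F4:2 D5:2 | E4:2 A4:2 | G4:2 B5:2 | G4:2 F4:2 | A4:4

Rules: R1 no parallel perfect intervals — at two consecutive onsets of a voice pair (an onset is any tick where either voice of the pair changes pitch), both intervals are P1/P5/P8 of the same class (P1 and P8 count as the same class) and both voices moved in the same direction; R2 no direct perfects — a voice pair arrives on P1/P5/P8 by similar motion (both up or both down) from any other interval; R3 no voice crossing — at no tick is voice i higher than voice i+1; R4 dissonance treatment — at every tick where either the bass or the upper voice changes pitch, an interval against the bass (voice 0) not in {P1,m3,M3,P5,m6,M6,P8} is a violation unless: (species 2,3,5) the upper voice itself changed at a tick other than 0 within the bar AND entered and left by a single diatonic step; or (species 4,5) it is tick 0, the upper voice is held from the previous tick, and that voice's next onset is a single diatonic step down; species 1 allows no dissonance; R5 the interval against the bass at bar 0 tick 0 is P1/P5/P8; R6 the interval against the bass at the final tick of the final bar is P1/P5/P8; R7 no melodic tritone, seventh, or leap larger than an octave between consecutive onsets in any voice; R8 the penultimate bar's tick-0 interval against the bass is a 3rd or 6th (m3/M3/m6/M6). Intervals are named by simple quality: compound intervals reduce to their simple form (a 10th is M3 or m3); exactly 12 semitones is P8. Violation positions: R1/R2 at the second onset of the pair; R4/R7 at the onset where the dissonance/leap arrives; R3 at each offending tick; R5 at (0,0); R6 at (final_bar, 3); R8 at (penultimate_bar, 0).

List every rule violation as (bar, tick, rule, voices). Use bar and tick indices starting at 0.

(4, 0, R7, (1,))
(5, 2, R7, (1,))
(6, 0, R7, (1,))
(6, 2, R4, (0, 1))

bar 0: v0=A3 v1=A4 downbeat P8
bar 1: v0=B3 v1=D4 downbeat m3
bar 2: v0=C4 v1=E4 downbeat M3
bar 3: v0=D4 v1=F4 downbeat m3
bar 4: v0=C4 v1=E4 downbeat M3
bar 5: v0=E4 v1=G4 downbeat m3
bar 6: v0=B3 v1=G4 downbeat m6
bar 7: v0=A3 v1=A4 downbeat P8
  -> R7 @ bar 4 tick 0 v(1,): D5->E4 leap 10st
  -> R7 @ bar 5 tick 2 v(1,): G4->B5 leap 16st
  -> R7 @ bar 6 tick 0 v(1,): B5->G4 leap 16st
  -> R4 @ bar 6 tick 2 v(0, 1): B3/F4 TT untreated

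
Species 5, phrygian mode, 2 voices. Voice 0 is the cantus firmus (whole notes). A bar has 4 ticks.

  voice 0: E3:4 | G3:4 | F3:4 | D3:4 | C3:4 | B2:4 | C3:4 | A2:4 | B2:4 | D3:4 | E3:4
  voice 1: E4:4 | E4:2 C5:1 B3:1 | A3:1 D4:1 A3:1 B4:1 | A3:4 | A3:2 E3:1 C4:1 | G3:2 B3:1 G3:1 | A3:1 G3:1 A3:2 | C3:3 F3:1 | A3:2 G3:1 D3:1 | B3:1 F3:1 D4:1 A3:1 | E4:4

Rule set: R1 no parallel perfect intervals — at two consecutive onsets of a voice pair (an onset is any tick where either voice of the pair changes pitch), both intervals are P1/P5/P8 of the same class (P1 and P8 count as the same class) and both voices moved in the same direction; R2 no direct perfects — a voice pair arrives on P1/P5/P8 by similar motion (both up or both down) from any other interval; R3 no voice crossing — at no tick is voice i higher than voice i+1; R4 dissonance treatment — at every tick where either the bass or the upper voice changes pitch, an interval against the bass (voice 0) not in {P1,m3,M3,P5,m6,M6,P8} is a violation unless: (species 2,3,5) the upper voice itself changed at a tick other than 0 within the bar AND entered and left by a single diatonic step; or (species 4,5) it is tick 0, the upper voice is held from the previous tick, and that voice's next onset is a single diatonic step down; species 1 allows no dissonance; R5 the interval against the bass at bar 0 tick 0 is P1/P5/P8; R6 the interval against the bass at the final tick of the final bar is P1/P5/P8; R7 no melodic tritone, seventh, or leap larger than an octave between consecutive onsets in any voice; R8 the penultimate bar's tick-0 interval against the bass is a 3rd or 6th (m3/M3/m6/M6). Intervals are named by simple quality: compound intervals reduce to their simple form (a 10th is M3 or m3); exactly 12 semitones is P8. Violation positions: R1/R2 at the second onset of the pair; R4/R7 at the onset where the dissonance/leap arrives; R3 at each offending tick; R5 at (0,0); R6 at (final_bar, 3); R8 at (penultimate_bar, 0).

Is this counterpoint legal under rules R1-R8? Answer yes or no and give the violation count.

bar 0: v0=E3 v1=E4 (P8)
bar 1: v0=G3 v1=E4 (M6)
bar 2: v0=F3 v1=A3 (M3)
bar 3: v0=D3 v1=A3 (P5)
bar 4: v0=C3 v1=A3 (M6)
bar 5: v0=B2 v1=G3 (m6)
bar 6: v0=C3 v1=A3 (M6)
bar 7: v0=A2 v1=C3 (m3)
bar 8: v0=B2 v1=A3 (m7)
bar 9: v0=D3 v1=B3 (M6)
bar 10: v0=E3 v1=E4 (P8)
  R4 @ bar1.2: G3/C5 P4 untreated
  R7 @ bar1.3: C5->B3 leap 13st
  R4 @ bar2.3: F3/B4 TT untreated
  R7 @ bar2.3: A3->B4 leap 14st
  R2 @ bar3.0: F3/B4 TT -> D3/A3 P5 similar
  R7 @ bar3.0: B4->A3 leap 14st
  R4 @ bar8.0: B2/A3 m7 untreated
  R7 @ bar9.1: B3->F3 leap 6st
  R2 @ bar10.0: D3/A3 P5 -> E3/E4 P8 similar

No (9 violations)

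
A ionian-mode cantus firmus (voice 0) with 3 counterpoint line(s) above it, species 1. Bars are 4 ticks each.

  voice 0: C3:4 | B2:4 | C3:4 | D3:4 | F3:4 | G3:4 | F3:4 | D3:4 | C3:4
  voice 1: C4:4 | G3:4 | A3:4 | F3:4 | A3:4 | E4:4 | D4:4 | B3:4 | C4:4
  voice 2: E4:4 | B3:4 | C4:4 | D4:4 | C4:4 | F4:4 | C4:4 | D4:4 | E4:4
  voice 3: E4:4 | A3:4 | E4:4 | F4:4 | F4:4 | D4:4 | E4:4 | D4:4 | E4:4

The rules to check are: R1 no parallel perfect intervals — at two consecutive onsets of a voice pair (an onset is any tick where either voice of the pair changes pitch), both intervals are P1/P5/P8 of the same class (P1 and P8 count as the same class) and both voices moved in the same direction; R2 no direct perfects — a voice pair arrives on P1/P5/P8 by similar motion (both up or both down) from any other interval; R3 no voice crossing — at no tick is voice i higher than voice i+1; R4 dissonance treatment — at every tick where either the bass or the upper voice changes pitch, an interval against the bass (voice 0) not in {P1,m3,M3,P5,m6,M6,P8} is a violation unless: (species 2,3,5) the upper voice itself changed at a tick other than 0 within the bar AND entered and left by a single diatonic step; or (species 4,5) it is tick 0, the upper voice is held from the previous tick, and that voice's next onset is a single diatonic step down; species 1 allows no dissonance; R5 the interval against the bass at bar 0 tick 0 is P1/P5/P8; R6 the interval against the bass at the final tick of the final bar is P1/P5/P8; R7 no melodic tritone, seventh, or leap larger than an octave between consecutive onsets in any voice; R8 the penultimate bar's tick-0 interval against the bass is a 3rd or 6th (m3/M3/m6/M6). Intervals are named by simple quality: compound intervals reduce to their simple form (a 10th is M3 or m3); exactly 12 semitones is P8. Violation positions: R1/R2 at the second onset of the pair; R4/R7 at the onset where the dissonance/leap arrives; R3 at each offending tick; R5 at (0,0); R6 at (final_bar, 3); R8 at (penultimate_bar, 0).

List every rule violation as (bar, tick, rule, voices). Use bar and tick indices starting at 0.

(0, 0, R5, (0, 2))
(0, 0, R5, (0, 3))
(1, 0, R2, (0, 2))
(1, 0, R3, (2, 3))
(1, 0, R4, (0, 3))
(1, 1, R3, (2, 3))
(1, 2, R3, (2, 3))
(1, 3, R3, (2, 3))
(2, 0, R1, (0, 2))
(2, 0, R2, (1, 3))
(3, 0, R1, (0, 2))
(5, 0, R3, (2, 3))
(5, 0, R4, (0, 2))
(5, 1, R3, (2, 3))
(5, 2, R3, (2, 3))
(5, 3, R3, (2, 3))
(6, 0, R2, (0, 2))
(6, 0, R3, (1, 2))
(6, 0, R4, (0, 3))
(6, 1, R3, (1, 2))
(6, 2, R3, (1, 2))
(6, 3, R3, (1, 2))
(7, 0, R2, (0, 3))
(7, 0, R8, (0, 2))
(7, 0, R8, (0, 3))
(8, 0, R1, (2, 3))
(8, 3, R6, (0, 2))
(8, 3, R6, (0, 3))

bar 0: v0=C3 v1=C4 v2=E4 v3=E4 downbeat M3
bar 1: v0=B2 v1=G3 v2=B3 v3=A3 downbeat m7
bar 2: v0=C3 v1=A3 v2=C4 v3=E4 downbeat M3
bar 3: v0=D3 v1=F3 v2=D4 v3=F4 downbeat m3
bar 4: v0=F3 v1=A3 v2=C4 v3=F4 downbeat P8
bar 5: v0=G3 v1=E4 v2=F4 v3=D4 downbeat P5
bar 6: v0=F3 v1=D4 v2=C4 v3=E4 downbeat M7
bar 7: v0=D3 v1=B3 v2=D4 v3=D4 downbeat P8
bar 8: v0=C3 v1=C4 v2=E4 v3=E4 downbeat M3
  -> R5 @ bar 0 tick 0 v(0, 2): opens on M3
  -> R5 @ bar 0 tick 0 v(0, 3): opens on M3
  -> R2 @ bar 1 tick 0 v(0, 2): C3/E4 M3 -> B2/B3 P8 similar
  -> R3 @ bar 1 tick 0 v(2, 3): B3 above A3
  -> R4 @ bar 1 tick 0 v(0, 3): B2/A3 m7 untreated
  -> R3 @ bar 1 tick 1 v(2, 3): B3 above A3
  -> R3 @ bar 1 tick 2 v(2, 3): B3 above A3
  -> R3 @ bar 1 tick 3 v(2, 3): B3 above A3
  -> R1 @ bar 2 tick 0 v(0, 2): B2/B3 P8 -> C3/C4 P8 similar
  -> R2 @ bar 2 tick 0 v(1, 3): G3/A3 M2 -> A3/E4 P5 similar
  -> R1 @ bar 3 tick 0 v(0, 2): C3/C4 P8 -> D3/D4 P8 similar
  -> R3 @ bar 5 tick 0 v(2, 3): F4 above D4
  -> R4 @ bar 5 tick 0 v(0, 2): G3/F4 m7 untreated
  -> R3 @ bar 5 tick 1 v(2, 3): F4 above D4
  -> R3 @ bar 5 tick 2 v(2, 3): F4 above D4
  -> R3 @ bar 5 tick 3 v(2, 3): F4 above D4
  -> R2 @ bar 6 tick 0 v(0, 2): G3/F4 m7 -> F3/C4 P5 similar
  -> R3 @ bar 6 tick 0 v(1, 2): D4 above C4
  -> R4 @ bar 6 tick 0 v(0, 3): F3/E4 M7 untreated
  -> R3 @ bar 6 tick 1 v(1, 2): D4 above C4
  -> R3 @ bar 6 tick 2 v(1, 2): D4 above C4
  -> R3 @ bar 6 tick 3 v(1, 2): D4 above C4
  -> R2 @ bar 7 tick 0 v(0, 3): F3/E4 M7 -> D3/D4 P8 similar
  -> R8 @ bar 7 tick 0 v(0, 2): penult P8 not 3rd/6th
  -> R8 @ bar 7 tick 0 v(0, 3): penult P8 not 3rd/6th
  -> R1 @ bar 8 tick 0 v(2, 3): D4/D4 P1 -> E4/E4 P1 similar
  -> R6 @ bar 8 tick 3 v(0, 2): closes on M3
  -> R6 @ bar 8 tick 3 v(0, 3): closes on M3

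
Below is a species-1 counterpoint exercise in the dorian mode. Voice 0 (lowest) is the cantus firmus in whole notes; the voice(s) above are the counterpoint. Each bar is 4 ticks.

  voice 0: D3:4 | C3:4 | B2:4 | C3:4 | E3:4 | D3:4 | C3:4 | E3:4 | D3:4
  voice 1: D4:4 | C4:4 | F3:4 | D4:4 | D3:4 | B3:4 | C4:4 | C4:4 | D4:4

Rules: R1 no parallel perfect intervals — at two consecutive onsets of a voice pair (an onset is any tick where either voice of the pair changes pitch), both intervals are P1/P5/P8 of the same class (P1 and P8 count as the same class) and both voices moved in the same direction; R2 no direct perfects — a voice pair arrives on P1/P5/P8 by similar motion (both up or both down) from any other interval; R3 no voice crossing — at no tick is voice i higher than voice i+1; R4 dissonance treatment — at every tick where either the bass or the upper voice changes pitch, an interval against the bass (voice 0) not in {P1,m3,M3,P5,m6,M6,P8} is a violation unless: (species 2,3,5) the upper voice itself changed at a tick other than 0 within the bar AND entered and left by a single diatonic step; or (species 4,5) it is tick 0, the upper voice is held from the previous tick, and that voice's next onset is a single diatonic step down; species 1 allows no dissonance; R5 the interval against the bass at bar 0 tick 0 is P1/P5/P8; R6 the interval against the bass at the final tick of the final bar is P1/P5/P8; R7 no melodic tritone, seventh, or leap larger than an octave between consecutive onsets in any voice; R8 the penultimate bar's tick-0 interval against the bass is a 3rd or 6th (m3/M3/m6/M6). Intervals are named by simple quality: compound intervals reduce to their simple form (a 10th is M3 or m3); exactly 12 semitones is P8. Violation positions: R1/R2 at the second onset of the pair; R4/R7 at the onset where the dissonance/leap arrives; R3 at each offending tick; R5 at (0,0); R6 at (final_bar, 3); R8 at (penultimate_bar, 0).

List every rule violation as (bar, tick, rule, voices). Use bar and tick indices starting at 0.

(1, 0, R1, (0, 1))
(2, 0, R4, (0, 1))
(3, 0, R4, (0, 1))
(4, 0, R3, (0, 1))
(4, 0, R4, (0, 1))
(4, 1, R3, (0, 1))
(4, 2, R3, (0, 1))
(4, 3, R3, (0, 1))

bar 0: v0=D3 v1=D4 downbeat P8
bar 1: v0=C3 v1=C4 downbeat P8
bar 2: v0=B2 v1=F3 downbeat TT
bar 3: v0=C3 v1=D4 downbeat M2
bar 4: v0=E3 v1=D3 downbeat M2
bar 5: v0=D3 v1=B3 downbeat M6
bar 6: v0=C3 v1=C4 downbeat P8
bar 7: v0=E3 v1=C4 downbeat m6
bar 8: v0=D3 v1=D4 downbeat P8
  -> R1 @ bar 1 tick 0 v(0, 1): D3/D4 P8 -> C3/C4 P8 similar
  -> R4 @ bar 2 tick 0 v(0, 1): B2/F3 TT untreated
  -> R4 @ bar 3 tick 0 v(0, 1): C3/D4 M2 untreated
  -> R3 @ bar 4 tick 0 v(0, 1): E3 above D3
  -> R4 @ bar 4 tick 0 v(0, 1): E3/D3 M2 untreated
  -> R3 @ bar 4 tick 1 v(0, 1): E3 above D3
  -> R3 @ bar 4 tick 2 v(0, 1): E3 above D3
  -> R3 @ bar 4 tick 3 v(0, 1): E3 above D3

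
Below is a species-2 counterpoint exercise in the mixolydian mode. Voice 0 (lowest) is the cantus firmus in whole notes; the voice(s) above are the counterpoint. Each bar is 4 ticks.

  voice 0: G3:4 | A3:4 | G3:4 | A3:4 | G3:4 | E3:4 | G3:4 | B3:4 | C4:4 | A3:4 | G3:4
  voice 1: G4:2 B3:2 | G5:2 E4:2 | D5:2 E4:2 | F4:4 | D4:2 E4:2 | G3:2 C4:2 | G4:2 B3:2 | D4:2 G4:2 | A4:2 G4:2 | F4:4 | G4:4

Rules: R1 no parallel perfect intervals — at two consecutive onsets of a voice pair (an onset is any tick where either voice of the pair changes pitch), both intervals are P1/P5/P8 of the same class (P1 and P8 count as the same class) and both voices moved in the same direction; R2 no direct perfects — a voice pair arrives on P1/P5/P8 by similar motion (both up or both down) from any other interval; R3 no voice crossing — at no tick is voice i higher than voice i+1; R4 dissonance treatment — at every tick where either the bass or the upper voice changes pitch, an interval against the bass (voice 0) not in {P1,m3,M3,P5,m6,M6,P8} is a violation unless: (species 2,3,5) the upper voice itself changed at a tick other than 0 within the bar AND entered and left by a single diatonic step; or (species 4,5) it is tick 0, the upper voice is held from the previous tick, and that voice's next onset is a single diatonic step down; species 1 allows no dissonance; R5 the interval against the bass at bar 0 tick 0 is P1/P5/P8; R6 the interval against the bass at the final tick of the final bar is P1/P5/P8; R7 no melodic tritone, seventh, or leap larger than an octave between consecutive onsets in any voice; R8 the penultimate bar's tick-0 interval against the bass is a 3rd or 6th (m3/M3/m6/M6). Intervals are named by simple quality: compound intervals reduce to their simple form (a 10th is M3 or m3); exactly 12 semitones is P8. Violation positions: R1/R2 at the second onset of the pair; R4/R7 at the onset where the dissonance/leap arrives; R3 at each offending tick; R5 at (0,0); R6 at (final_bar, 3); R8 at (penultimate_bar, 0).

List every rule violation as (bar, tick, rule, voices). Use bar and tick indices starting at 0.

bar 0: v0=G3 v1=G4 downbeat P8
bar 1: v0=A3 v1=G5 downbeat m7
bar 2: v0=G3 v1=D5 downbeat P5
bar 3: v0=A3 v1=F4 downbeat m6
bar 4: v0=G3 v1=D4 downbeat P5
bar 5: v0=E3 v1=G3 downbeat m3
bar 6: v0=G3 v1=G4 downbeat P8
bar 7: v0=B3 v1=D4 downbeat m3
bar 8: v0=C4 v1=A4 downbeat M6
bar 9: v0=A3 v1=F4 downbeat m6
bar 10: v0=G3 v1=G4 downbeat P8
  -> R4 @ bar 1 tick 0 v(0, 1): A3/G5 m7 untreated
  -> R7 @ bar 1 tick 0 v(1,): B3->G5 leap 20st
  -> R7 @ bar 1 tick 2 v(1,): G5->E4 leap 15st
  -> R7 @ bar 2 tick 0 v(1,): E4->D5 leap 10st
  -> R7 @ bar 2 tick 2 v(1,): D5->E4 leap 10st
  -> R2 @ bar 4 tick 0 v(0, 1): A3/F4 m6 -> G3/D4 P5 similar
  -> R2 @ bar 6 tick 0 v(0, 1): E3/C4 m6 -> G3/G4 P8 similar

(1, 0, R4, (0, 1))
(1, 0, R7, (1,))
(1, 2, R7, (1,))
(2, 0, R7, (1,))
(2, 2, R7, (1,))
(4, 0, R2, (0, 1))
(6, 0, R2, (0, 1))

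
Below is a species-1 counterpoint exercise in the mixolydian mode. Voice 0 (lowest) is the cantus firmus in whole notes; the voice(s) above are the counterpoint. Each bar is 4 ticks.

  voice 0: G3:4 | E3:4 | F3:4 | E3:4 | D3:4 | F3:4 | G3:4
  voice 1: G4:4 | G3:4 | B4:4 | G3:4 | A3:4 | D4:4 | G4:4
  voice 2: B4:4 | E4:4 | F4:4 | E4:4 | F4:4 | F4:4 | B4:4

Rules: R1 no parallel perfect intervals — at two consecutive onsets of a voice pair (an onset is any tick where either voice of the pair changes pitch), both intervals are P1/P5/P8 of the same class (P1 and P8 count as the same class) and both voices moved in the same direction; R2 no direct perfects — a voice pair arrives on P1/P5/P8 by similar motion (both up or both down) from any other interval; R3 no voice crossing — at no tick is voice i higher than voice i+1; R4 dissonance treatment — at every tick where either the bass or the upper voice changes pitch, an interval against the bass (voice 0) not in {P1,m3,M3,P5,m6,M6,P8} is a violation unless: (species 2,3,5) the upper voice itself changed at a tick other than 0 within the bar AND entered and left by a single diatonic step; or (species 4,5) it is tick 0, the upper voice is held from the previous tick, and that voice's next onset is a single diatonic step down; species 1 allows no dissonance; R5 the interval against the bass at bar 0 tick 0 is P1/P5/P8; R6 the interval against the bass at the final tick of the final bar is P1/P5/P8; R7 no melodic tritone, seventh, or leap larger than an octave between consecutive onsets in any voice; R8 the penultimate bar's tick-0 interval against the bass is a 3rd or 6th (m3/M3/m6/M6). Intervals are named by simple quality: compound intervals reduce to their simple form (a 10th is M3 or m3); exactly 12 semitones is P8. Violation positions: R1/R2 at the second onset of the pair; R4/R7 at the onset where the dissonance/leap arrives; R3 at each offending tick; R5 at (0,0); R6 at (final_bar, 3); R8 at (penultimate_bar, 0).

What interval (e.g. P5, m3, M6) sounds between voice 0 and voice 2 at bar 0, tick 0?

voice 0=G3 voice 2=B4 -> M3

M3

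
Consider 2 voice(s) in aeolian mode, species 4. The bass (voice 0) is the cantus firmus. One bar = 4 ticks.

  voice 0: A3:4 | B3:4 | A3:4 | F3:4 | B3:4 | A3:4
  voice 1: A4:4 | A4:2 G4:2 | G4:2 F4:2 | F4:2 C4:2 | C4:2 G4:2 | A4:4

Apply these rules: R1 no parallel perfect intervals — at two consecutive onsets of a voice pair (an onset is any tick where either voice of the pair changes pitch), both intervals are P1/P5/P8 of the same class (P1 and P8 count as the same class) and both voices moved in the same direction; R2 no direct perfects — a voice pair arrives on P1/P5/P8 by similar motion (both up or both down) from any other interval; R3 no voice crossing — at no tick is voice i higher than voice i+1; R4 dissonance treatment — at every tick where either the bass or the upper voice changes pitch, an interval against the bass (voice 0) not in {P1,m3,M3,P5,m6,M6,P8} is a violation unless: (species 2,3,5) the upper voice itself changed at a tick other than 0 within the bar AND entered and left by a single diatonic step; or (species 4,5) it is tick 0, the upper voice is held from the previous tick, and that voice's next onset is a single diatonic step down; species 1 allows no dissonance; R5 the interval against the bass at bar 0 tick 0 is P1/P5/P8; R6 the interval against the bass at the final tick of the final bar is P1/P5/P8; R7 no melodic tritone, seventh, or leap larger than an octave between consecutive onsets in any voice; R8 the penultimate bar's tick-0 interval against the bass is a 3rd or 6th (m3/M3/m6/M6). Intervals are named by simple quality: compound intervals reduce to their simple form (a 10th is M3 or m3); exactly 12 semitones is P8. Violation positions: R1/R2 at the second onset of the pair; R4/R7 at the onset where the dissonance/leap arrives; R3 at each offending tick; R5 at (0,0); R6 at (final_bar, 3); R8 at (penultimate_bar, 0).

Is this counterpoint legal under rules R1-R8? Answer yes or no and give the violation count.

bar 0: v0=A3 v1=A4 (P8)
bar 1: v0=B3 v1=A4 (m7)
bar 2: v0=A3 v1=G4 (m7)
bar 3: v0=F3 v1=F4 (P8)
bar 4: v0=B3 v1=C4 (m2)
bar 5: v0=A3 v1=A4 (P8)
  R4 @ bar4.0: B3/C4 m2 untreated
  R7 @ bar4.0: F3->B3 leap 6st
  R8 @ bar4.0: penult m2 not 3rd/6th

No (3 violations)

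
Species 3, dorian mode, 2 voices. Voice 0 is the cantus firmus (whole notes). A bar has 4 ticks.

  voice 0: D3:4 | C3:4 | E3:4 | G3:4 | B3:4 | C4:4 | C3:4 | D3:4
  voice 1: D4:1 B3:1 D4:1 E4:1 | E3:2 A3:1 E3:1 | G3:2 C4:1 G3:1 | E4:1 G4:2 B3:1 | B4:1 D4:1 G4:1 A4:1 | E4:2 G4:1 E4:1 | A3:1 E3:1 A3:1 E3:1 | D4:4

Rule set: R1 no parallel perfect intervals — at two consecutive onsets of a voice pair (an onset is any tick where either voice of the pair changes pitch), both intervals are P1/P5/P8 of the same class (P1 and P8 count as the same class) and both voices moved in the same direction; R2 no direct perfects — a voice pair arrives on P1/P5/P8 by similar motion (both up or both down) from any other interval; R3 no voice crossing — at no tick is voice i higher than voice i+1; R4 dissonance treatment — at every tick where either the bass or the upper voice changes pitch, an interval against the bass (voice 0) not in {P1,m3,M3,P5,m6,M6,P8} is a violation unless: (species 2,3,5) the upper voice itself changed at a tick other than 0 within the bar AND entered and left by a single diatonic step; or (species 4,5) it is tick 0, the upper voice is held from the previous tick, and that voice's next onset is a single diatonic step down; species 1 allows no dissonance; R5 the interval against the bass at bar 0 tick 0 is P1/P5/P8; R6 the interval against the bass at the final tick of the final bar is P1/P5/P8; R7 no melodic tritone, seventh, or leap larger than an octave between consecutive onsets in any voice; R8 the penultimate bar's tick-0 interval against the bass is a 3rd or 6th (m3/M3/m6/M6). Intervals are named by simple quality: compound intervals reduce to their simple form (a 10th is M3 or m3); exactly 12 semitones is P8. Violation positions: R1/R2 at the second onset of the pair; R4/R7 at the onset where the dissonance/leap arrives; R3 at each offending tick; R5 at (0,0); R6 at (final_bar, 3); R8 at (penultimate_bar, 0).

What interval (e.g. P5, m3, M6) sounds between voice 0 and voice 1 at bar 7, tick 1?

P8

voice 0=D3 voice 1=D4 -> P8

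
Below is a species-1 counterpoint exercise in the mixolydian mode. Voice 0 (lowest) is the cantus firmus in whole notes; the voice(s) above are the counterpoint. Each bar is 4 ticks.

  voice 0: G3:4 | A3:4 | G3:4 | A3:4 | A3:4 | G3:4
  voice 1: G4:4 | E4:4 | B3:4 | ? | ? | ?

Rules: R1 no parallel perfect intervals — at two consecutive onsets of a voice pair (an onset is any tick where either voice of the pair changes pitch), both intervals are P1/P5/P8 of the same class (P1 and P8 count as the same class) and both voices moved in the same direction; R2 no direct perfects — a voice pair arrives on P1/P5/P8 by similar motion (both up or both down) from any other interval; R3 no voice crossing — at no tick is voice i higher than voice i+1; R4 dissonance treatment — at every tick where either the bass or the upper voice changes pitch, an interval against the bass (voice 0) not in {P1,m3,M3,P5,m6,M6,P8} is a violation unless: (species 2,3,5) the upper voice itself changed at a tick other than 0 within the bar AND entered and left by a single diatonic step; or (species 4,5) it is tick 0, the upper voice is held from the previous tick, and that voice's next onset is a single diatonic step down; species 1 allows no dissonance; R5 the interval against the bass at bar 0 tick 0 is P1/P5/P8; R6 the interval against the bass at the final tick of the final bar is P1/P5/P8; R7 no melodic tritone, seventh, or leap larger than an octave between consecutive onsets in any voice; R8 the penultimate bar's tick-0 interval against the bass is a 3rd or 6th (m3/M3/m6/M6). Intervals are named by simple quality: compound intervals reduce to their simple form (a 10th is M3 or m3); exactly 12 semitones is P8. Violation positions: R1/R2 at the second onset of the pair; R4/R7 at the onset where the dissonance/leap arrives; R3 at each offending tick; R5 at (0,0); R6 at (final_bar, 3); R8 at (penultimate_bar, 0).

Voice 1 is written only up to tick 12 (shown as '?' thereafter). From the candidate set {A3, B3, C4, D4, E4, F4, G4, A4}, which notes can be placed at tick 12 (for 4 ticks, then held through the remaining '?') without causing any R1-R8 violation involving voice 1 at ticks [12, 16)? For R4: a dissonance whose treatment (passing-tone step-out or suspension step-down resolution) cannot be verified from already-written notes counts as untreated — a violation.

{A3, C4}

A3: legal
B3: violates R4
C4: legal
D4: violates R4
E4: violates R2
F4: violates R7
G4: violates R4
A4: violates R2,R7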